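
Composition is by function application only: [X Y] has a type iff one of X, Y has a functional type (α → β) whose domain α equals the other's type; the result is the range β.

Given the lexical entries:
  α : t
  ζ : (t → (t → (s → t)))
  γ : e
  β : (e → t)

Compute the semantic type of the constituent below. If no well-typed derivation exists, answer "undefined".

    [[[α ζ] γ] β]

undefined

[α ζ]: (t → (t → (s → t))) applied to t yields (t → (s → t)).
[[α ζ] γ]: (t → (s → t)) and e cannot combine by function application — type clash.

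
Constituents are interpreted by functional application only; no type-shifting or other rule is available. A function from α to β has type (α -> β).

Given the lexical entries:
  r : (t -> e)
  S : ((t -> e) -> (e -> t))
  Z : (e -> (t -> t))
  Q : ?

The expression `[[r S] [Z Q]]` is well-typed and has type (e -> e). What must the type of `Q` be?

[[r S] [Z Q]] is required to be (e -> e). [r S] : (e -> t) cannot yield (e -> e) as functor, so [Z Q] : ((e -> t) -> (e -> e)).
[Z Q] is required to be ((e -> t) -> (e -> e)). Z : (e -> (t -> t)) cannot yield ((e -> t) -> (e -> e)) as functor, so Q : ((e -> (t -> t)) -> ((e -> t) -> (e -> e))).

((e -> (t -> t)) -> ((e -> t) -> (e -> e)))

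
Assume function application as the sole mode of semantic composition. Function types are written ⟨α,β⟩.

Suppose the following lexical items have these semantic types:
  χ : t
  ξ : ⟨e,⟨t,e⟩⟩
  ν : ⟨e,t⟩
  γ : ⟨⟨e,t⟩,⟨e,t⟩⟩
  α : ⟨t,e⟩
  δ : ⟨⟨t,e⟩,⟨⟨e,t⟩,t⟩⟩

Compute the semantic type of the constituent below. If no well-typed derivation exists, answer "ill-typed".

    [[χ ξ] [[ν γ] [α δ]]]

ill-typed

[χ ξ]: t and ⟨e,⟨t,e⟩⟩ cannot combine by function application — type clash.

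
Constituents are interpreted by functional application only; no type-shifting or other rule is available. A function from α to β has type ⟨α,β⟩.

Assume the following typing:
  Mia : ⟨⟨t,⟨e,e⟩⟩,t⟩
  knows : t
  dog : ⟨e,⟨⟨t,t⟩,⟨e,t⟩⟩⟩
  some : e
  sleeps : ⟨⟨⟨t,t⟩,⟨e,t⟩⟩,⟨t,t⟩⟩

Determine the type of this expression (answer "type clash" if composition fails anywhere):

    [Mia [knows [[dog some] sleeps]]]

type clash

[dog some] — dog of type ⟨e,⟨⟨t,t⟩,⟨e,t⟩⟩⟩ combines with some of type e: type ⟨⟨t,t⟩,⟨e,t⟩⟩.
[[dog some] sleeps] — sleeps of type ⟨⟨⟨t,t⟩,⟨e,t⟩⟩,⟨t,t⟩⟩ combines with [dog some] of type ⟨⟨t,t⟩,⟨e,t⟩⟩: type ⟨t,t⟩.
[knows [[dog some] sleeps]] — [[dog some] sleeps] of type ⟨t,t⟩ combines with knows of type t: type t.
[Mia [knows [[dog some] sleeps]]]: ⟨⟨t,⟨e,e⟩⟩,t⟩ with t — neither is a function whose domain matches the other; composition fails here.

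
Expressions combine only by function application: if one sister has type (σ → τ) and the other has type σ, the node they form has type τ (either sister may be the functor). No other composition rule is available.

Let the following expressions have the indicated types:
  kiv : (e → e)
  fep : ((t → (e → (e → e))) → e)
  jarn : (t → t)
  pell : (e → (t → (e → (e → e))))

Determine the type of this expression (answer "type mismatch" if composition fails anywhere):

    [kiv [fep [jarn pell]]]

At [jarn pell]: neither (t → t) nor (e → (t → (e → (e → e)))) can take the other as argument; the node is ill-typed.

type mismatch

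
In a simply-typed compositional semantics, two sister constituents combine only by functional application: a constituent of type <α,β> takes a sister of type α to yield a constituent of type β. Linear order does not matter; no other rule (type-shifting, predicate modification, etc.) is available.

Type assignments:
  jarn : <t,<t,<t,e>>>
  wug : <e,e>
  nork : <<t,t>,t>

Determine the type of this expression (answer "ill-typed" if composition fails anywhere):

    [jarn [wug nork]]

[wug nork]: <e,e> with <<t,t>,t> — neither is a function whose domain matches the other; composition fails here.

ill-typed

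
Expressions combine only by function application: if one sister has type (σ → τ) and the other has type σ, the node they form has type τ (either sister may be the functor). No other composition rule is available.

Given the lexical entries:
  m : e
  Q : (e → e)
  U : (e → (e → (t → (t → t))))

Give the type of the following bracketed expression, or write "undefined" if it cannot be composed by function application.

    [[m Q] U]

(e → (t → (t → t)))

At [m Q], Q : (e → e) takes m : e, giving e.
At [[m Q] U], U : (e → (e → (t → (t → t)))) takes [m Q] : e, giving (e → (t → (t → t))).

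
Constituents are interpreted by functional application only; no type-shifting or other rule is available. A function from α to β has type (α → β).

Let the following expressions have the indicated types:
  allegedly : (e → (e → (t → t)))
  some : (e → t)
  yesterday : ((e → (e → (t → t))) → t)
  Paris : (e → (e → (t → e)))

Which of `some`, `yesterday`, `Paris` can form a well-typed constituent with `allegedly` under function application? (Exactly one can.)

some : (e → t) — neither side's domain matches the other.
yesterday — combines: yesterday : ((e → (e → (t → t))) → t) takes allegedly : (e → (e → (t → t))) as argument, giving t.
Paris : (e → (e → (t → e))) — neither side's domain matches the other.

yesterday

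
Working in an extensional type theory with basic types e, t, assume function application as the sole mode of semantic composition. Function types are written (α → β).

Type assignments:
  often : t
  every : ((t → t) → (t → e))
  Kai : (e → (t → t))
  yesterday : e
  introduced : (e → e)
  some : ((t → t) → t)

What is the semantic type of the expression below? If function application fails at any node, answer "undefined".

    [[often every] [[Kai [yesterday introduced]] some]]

[often every]: t with ((t → t) → (t → e)) — neither is a function whose domain matches the other; composition fails here.

undefined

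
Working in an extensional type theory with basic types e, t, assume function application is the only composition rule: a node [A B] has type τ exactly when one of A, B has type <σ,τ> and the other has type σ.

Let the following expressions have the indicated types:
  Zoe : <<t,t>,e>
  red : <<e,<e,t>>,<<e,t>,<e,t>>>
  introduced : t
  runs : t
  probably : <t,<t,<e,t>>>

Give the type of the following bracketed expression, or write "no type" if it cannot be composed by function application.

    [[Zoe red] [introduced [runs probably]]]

no type

At [Zoe red]: neither <<t,t>,e> nor <<e,<e,t>>,<<e,t>,<e,t>>> can take the other as argument; the node is ill-typed.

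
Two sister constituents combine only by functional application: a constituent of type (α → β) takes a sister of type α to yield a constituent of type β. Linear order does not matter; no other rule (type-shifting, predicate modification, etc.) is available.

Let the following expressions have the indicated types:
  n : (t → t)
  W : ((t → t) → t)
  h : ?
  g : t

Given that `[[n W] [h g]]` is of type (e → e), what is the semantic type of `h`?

For [[n W] [h g]] to have type (e → e) with [n W] of type t, [h g] must be the function: [h g] : (t → (e → e)).
For [h g] to have type (t → (e → e)) with g of type t, h must be the function: h : (t → (t → (e → e))).

(t → (t → (e → e)))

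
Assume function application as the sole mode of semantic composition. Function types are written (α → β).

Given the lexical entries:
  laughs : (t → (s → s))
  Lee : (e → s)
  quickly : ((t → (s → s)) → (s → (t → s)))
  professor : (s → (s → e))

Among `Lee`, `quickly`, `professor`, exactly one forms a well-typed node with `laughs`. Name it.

quickly

Lee : (e → s) — no; laughs wants t, and Lee wants e.
quickly — combines: quickly : ((t → (s → s)) → (s → (t → s))) takes laughs : (t → (s → s)) as argument, giving (s → (t → s)).
professor : (s → (s → e)) — no; laughs wants t, and professor wants s.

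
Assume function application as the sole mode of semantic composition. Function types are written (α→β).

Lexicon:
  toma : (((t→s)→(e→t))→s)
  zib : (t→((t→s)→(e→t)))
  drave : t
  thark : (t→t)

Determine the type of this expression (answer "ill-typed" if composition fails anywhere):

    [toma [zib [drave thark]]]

s

[drave thark]: (t→t) applied to t yields t.
[zib [drave thark]]: (t→((t→s)→(e→t))) applied to t yields ((t→s)→(e→t)).
[toma [zib [drave thark]]]: (((t→s)→(e→t))→s) applied to ((t→s)→(e→t)) yields s.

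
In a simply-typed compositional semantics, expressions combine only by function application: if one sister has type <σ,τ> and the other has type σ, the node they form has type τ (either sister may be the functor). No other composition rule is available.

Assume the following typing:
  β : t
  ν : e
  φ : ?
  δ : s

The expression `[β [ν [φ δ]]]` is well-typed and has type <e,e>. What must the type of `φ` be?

For [β [ν [φ δ]]] to have type <e,e> with β of type t, [ν [φ δ]] must be the function: [ν [φ δ]] : <t,<e,e>>.
For [ν [φ δ]] to have type <t,<e,e>> with ν of type e, [φ δ] must be the function: [φ δ] : <e,<t,<e,e>>>.
For [φ δ] to have type <e,<t,<e,e>>> with δ of type s, φ must be the function: φ : <s,<e,<t,<e,e>>>>.

<s,<e,<t,<e,e>>>>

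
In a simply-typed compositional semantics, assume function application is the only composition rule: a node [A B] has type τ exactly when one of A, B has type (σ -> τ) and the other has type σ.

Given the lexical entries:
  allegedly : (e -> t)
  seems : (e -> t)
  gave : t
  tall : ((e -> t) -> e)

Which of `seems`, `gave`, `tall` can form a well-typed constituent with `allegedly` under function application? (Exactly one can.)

tall

seems : (e -> t) — neither side's domain matches the other.
gave : t — neither side's domain matches the other.
tall — combines: tall : ((e -> t) -> e) takes allegedly : (e -> t) as argument, giving e.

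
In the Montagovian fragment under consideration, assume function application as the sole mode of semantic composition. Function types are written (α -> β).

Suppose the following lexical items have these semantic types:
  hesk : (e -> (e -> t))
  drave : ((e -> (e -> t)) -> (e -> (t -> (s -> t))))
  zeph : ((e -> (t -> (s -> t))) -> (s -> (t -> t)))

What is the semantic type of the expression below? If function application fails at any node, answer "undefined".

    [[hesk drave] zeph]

At [hesk drave], drave : ((e -> (e -> t)) -> (e -> (t -> (s -> t)))) takes hesk : (e -> (e -> t)), giving (e -> (t -> (s -> t))).
At [[hesk drave] zeph], zeph : ((e -> (t -> (s -> t))) -> (s -> (t -> t))) takes [hesk drave] : (e -> (t -> (s -> t))), giving (s -> (t -> t)).

(s -> (t -> t))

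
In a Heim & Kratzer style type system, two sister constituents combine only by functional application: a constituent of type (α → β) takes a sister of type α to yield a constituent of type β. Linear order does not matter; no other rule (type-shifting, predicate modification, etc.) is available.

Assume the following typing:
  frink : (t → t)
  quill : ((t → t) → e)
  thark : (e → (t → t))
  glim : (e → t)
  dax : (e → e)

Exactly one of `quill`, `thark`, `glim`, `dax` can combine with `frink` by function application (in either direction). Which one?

quill — combines: quill : ((t → t) → e) takes frink : (t → t) as argument, giving e.
thark : (e → (t → t)) — frink needs t; thark needs e; neither fits.
glim : (e → t) — frink needs t; glim needs e; neither fits.
dax : (e → e) — frink needs t; dax needs e; neither fits.

quill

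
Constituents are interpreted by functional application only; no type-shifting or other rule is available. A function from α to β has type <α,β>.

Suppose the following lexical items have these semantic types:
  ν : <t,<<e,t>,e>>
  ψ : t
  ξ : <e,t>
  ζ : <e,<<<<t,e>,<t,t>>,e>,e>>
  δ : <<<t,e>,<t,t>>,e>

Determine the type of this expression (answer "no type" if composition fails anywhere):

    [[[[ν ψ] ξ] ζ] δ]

[ν ψ] — ν of type <t,<<e,t>,e>> combines with ψ of type t: type <<e,t>,e>.
[[ν ψ] ξ] — [ν ψ] of type <<e,t>,e> combines with ξ of type <e,t>: type e.
[[[ν ψ] ξ] ζ] — ζ of type <e,<<<<t,e>,<t,t>>,e>,e>> combines with [[ν ψ] ξ] of type e: type <<<<t,e>,<t,t>>,e>,e>.
[[[[ν ψ] ξ] ζ] δ] — [[[ν ψ] ξ] ζ] of type <<<<t,e>,<t,t>>,e>,e> combines with δ of type <<<t,e>,<t,t>>,e>: type e.

e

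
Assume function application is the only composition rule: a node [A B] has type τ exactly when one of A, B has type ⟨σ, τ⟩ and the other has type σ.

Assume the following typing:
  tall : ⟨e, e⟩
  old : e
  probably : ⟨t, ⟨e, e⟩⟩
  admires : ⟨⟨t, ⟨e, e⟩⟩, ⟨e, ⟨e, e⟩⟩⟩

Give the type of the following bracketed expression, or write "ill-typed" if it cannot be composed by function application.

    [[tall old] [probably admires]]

[tall old]: ⟨e, e⟩ applied to e yields e.
[probably admires]: ⟨⟨t, ⟨e, e⟩⟩, ⟨e, ⟨e, e⟩⟩⟩ applied to ⟨t, ⟨e, e⟩⟩ yields ⟨e, ⟨e, e⟩⟩.
[[tall old] [probably admires]]: ⟨e, ⟨e, e⟩⟩ applied to e yields ⟨e, e⟩.

⟨e, e⟩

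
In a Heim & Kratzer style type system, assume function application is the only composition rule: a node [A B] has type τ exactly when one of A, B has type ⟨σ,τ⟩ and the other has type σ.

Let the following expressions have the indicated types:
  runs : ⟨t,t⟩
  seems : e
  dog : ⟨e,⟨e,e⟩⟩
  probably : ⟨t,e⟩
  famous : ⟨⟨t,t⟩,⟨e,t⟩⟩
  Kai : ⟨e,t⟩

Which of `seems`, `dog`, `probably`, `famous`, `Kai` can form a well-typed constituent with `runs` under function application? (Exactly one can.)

seems : e — runs needs t; seems needs nothing (atomic); neither fits.
dog : ⟨e,⟨e,e⟩⟩ — runs needs t; dog needs e; neither fits.
probably : ⟨t,e⟩ — runs needs t; probably needs t; neither fits.
famous — combines: famous : ⟨⟨t,t⟩,⟨e,t⟩⟩ takes runs : ⟨t,t⟩ as argument, giving ⟨e,t⟩.
Kai : ⟨e,t⟩ — runs needs t; Kai needs e; neither fits.

famous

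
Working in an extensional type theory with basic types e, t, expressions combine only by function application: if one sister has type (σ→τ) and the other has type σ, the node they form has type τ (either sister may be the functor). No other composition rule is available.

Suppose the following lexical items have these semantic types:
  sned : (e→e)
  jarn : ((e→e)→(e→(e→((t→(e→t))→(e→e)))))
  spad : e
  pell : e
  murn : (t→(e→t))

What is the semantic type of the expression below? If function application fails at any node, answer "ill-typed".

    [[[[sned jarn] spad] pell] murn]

[sned jarn]: ((e→e)→(e→(e→((t→(e→t))→(e→e))))) applied to (e→e) yields (e→(e→((t→(e→t))→(e→e)))).
[[sned jarn] spad]: (e→(e→((t→(e→t))→(e→e)))) applied to e yields (e→((t→(e→t))→(e→e))).
[[[sned jarn] spad] pell]: (e→((t→(e→t))→(e→e))) applied to e yields ((t→(e→t))→(e→e)).
[[[[sned jarn] spad] pell] murn]: ((t→(e→t))→(e→e)) applied to (t→(e→t)) yields (e→e).

(e→e)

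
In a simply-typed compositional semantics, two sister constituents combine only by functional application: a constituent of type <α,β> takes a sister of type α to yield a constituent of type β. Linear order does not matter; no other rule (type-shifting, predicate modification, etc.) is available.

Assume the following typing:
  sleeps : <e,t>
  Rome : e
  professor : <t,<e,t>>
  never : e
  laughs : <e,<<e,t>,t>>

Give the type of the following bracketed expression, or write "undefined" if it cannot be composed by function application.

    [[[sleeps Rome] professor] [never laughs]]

[sleeps Rome]: sleeps is <e,t>, Rome is e; result t.
[[sleeps Rome] professor]: professor is <t,<e,t>>, [sleeps Rome] is t; result <e,t>.
[never laughs]: laughs is <e,<<e,t>,t>>, never is e; result <<e,t>,t>.
[[[sleeps Rome] professor] [never laughs]]: [never laughs] is <<e,t>,t>, [[sleeps Rome] professor] is <e,t>; result t.

t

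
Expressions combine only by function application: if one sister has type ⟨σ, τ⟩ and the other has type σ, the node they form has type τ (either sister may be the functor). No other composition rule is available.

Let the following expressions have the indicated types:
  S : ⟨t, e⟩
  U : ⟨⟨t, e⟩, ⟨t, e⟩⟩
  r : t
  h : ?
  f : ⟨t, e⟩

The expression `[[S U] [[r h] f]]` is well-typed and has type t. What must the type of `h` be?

[[S U] [[r h] f]] is required to be t. [S U] : ⟨t, e⟩ cannot yield t as functor, so [[r h] f] : ⟨⟨t, e⟩, t⟩.
[[r h] f] is required to be ⟨⟨t, e⟩, t⟩. f : ⟨t, e⟩ cannot yield ⟨⟨t, e⟩, t⟩ as functor, so [r h] : ⟨⟨t, e⟩, ⟨⟨t, e⟩, t⟩⟩.
[r h] is required to be ⟨⟨t, e⟩, ⟨⟨t, e⟩, t⟩⟩. r : t cannot yield ⟨⟨t, e⟩, ⟨⟨t, e⟩, t⟩⟩ as functor, so h : ⟨t, ⟨⟨t, e⟩, ⟨⟨t, e⟩, t⟩⟩⟩.

⟨t, ⟨⟨t, e⟩, ⟨⟨t, e⟩, t⟩⟩⟩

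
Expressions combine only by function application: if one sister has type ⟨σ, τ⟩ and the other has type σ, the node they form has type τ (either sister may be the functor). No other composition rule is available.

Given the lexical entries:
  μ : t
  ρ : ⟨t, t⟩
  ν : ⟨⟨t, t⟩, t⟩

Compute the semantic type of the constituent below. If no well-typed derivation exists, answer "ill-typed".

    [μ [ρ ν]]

At [ρ ν], ν : ⟨⟨t, t⟩, t⟩ takes ρ : ⟨t, t⟩, giving t.
[μ [ρ ν]]: t and t cannot combine by function application — type clash.

ill-typed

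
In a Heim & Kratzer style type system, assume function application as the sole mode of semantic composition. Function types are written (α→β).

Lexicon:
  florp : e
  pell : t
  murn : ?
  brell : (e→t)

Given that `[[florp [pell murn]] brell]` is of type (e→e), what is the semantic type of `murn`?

(t→(e→((e→t)→(e→e))))

For [[florp [pell murn]] brell] to have type (e→e) with brell of type (e→t), [florp [pell murn]] must be the function: [florp [pell murn]] : ((e→t)→(e→e)).
For [florp [pell murn]] to have type ((e→t)→(e→e)) with florp of type e, [pell murn] must be the function: [pell murn] : (e→((e→t)→(e→e))).
For [pell murn] to have type (e→((e→t)→(e→e))) with pell of type t, murn must be the function: murn : (t→(e→((e→t)→(e→e)))).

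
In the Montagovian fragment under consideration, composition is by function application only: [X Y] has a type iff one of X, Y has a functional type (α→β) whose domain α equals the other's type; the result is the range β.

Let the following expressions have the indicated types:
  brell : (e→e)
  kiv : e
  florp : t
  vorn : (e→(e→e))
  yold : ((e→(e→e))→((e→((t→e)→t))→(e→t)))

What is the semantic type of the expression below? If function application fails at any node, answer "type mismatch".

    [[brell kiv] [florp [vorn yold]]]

[brell kiv]: brell is (e→e), kiv is e; result e.
[vorn yold]: yold is ((e→(e→e))→((e→((t→e)→t))→(e→t))), vorn is (e→(e→e)); result ((e→((t→e)→t))→(e→t)).
[florp [vorn yold]]: t with ((e→((t→e)→t))→(e→t)) — neither is a function whose domain matches the other; composition fails here.

type mismatch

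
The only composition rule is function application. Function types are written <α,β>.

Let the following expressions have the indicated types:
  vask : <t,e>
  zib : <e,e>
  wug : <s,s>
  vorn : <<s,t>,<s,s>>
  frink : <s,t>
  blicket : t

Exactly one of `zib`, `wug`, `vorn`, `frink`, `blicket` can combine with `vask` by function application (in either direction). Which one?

zib : <e,e> — neither side's domain matches the other.
wug : <s,s> — neither side's domain matches the other.
vorn : <<s,t>,<s,s>> — neither side's domain matches the other.
frink : <s,t> — neither side's domain matches the other.
blicket — combines: vask : <t,e> takes blicket : t as argument, giving e.

blicket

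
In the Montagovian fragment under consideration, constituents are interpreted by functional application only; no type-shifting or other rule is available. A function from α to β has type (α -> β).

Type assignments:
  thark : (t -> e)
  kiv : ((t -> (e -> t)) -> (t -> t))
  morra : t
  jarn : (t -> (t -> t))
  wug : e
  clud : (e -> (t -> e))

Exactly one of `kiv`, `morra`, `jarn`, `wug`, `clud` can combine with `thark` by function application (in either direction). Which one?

kiv : ((t -> (e -> t)) -> (t -> t)) — neither side's domain matches the other.
morra — combines: thark : (t -> e) takes morra : t as argument, giving e.
jarn : (t -> (t -> t)) — neither side's domain matches the other.
wug : e — neither side's domain matches the other.
clud : (e -> (t -> e)) — neither side's domain matches the other.

morra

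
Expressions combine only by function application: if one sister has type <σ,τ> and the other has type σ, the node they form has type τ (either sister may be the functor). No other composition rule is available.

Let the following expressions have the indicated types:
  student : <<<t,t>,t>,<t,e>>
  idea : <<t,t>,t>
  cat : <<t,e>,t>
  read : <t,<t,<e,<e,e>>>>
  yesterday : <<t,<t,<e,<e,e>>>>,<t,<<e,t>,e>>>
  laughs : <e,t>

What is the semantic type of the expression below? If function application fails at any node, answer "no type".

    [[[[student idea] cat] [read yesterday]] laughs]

e

[student idea]: functor student : <<<t,t>,t>,<t,e>>, argument idea : <<t,t>,t>; result <t,e>.
[[student idea] cat]: functor cat : <<t,e>,t>, argument [student idea] : <t,e>; result t.
[read yesterday]: functor yesterday : <<t,<t,<e,<e,e>>>>,<t,<<e,t>,e>>>, argument read : <t,<t,<e,<e,e>>>>; result <t,<<e,t>,e>>.
[[[student idea] cat] [read yesterday]]: functor [read yesterday] : <t,<<e,t>,e>>, argument [[student idea] cat] : t; result <<e,t>,e>.
[[[[student idea] cat] [read yesterday]] laughs]: functor [[[student idea] cat] [read yesterday]] : <<e,t>,e>, argument laughs : <e,t>; result e.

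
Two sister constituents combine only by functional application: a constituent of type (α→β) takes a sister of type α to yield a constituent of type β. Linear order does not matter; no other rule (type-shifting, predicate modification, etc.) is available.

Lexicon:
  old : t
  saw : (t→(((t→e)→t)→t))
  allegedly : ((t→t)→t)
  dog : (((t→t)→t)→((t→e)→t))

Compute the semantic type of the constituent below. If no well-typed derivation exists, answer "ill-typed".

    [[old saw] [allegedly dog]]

t

[old saw] — saw of type (t→(((t→e)→t)→t)) combines with old of type t: type (((t→e)→t)→t).
[allegedly dog] — dog of type (((t→t)→t)→((t→e)→t)) combines with allegedly of type ((t→t)→t): type ((t→e)→t).
[[old saw] [allegedly dog]] — [old saw] of type (((t→e)→t)→t) combines with [allegedly dog] of type ((t→e)→t): type t.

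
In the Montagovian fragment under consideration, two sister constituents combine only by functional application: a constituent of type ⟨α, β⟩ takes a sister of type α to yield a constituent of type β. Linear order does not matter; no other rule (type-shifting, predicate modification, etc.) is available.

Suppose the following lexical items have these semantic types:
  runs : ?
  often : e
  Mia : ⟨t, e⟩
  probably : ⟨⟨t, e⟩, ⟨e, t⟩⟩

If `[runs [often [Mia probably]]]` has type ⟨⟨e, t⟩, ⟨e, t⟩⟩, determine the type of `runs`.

[runs [often [Mia probably]]] must have type ⟨⟨e, t⟩, ⟨e, t⟩⟩. The sister [often [Mia probably]] has type t; that is not a function onto ⟨⟨e, t⟩, ⟨e, t⟩⟩, so runs must be the functor, of type ⟨t, ⟨⟨e, t⟩, ⟨e, t⟩⟩⟩.

⟨t, ⟨⟨e, t⟩, ⟨e, t⟩⟩⟩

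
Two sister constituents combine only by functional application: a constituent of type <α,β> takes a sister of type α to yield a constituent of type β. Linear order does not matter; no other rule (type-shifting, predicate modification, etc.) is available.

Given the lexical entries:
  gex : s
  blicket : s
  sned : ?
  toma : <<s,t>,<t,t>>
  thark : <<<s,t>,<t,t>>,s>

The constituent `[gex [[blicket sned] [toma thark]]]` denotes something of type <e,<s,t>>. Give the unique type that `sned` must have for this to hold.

[gex [[blicket sned] [toma thark]]] must have type <e,<s,t>>. The sister gex has type s; that is not a function onto <e,<s,t>>, so [[blicket sned] [toma thark]] must be the functor, of type <s,<e,<s,t>>>.
[[blicket sned] [toma thark]] must have type <s,<e,<s,t>>>. The sister [toma thark] has type s; that is not a function onto <s,<e,<s,t>>>, so [blicket sned] must be the functor, of type <s,<s,<e,<s,t>>>>.
[blicket sned] must have type <s,<s,<e,<s,t>>>>. The sister blicket has type s; that is not a function onto <s,<s,<e,<s,t>>>>, so sned must be the functor, of type <s,<s,<s,<e,<s,t>>>>>.

<s,<s,<s,<e,<s,t>>>>>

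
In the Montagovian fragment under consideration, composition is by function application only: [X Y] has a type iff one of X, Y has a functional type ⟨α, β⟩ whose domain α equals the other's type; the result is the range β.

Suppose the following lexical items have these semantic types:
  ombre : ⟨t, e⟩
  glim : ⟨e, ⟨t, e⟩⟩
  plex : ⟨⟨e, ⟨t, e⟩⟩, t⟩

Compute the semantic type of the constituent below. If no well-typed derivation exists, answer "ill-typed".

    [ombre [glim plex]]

[glim plex]: ⟨⟨e, ⟨t, e⟩⟩, t⟩ applied to ⟨e, ⟨t, e⟩⟩ yields t.
[ombre [glim plex]]: ⟨t, e⟩ applied to t yields e.

e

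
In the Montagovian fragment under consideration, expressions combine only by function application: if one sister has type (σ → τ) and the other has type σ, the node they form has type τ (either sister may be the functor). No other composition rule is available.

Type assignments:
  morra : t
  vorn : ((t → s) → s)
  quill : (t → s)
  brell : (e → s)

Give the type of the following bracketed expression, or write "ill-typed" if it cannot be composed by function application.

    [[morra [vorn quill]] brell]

ill-typed

[vorn quill] — vorn of type ((t → s) → s) combines with quill of type (t → s): type s.
At [morra [vorn quill]]: neither t nor s can take the other as argument; the node is ill-typed.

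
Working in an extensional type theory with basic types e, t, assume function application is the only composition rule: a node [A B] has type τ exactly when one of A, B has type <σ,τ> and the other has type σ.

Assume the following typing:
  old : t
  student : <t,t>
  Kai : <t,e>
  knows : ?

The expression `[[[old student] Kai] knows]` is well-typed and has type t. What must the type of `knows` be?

<e,t>

[[[old student] Kai] knows] must have type t. The sister [[old student] Kai] has type e; that is not a function onto t, so knows must be the functor, of type <e,t>.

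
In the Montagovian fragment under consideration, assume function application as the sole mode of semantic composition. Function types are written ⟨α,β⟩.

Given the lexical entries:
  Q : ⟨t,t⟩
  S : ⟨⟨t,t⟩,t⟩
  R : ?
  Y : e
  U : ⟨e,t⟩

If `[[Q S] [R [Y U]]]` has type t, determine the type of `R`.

⟨t,⟨t,t⟩⟩

[[Q S] [R [Y U]]] must have type t. The sister [Q S] has type t; that is not a function onto t, so [R [Y U]] must be the functor, of type ⟨t,t⟩.
[R [Y U]] must have type ⟨t,t⟩. The sister [Y U] has type t; that is not a function onto ⟨t,t⟩, so R must be the functor, of type ⟨t,⟨t,t⟩⟩.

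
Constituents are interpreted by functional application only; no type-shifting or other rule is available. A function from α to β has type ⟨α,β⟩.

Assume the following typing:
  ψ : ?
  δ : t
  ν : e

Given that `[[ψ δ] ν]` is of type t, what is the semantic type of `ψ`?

[[ψ δ] ν] must have type t. The sister ν has type e; that is not a function onto t, so [ψ δ] must be the functor, of type ⟨e,t⟩.
[ψ δ] must have type ⟨e,t⟩. The sister δ has type t; that is not a function onto ⟨e,t⟩, so ψ must be the functor, of type ⟨t,⟨e,t⟩⟩.

⟨t,⟨e,t⟩⟩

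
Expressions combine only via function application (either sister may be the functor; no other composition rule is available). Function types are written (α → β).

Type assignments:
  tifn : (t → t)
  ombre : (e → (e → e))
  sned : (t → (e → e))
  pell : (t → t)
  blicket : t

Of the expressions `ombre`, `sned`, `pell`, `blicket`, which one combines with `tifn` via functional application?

ombre : (e → (e → e)) — neither side's domain matches the other.
sned : (t → (e → e)) — neither side's domain matches the other.
pell : (t → t) — neither side's domain matches the other.
blicket — combines: tifn : (t → t) takes blicket : t as argument, giving t.

blicket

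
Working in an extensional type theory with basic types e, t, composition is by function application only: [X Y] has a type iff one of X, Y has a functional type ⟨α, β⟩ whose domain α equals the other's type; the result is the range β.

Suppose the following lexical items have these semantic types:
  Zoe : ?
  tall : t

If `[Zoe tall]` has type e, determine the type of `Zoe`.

⟨t, e⟩

For [Zoe tall] to have type e with tall of type t, Zoe must be the function: Zoe : ⟨t, e⟩.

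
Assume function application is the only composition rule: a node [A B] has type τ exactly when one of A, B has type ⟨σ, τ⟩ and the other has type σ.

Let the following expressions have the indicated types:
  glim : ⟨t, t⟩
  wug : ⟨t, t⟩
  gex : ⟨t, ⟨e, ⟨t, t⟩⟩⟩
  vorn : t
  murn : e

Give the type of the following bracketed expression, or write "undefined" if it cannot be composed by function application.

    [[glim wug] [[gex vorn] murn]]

[glim wug]: ⟨t, t⟩ and ⟨t, t⟩ cannot combine by function application — type clash.

undefined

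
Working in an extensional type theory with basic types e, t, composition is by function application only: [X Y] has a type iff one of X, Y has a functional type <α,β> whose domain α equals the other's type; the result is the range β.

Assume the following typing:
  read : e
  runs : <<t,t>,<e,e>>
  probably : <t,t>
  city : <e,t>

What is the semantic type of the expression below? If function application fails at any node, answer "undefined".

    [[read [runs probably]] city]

t

[runs probably]: runs is <<t,t>,<e,e>>, probably is <t,t>; result <e,e>.
[read [runs probably]]: [runs probably] is <e,e>, read is e; result e.
[[read [runs probably]] city]: city is <e,t>, [read [runs probably]] is e; result t.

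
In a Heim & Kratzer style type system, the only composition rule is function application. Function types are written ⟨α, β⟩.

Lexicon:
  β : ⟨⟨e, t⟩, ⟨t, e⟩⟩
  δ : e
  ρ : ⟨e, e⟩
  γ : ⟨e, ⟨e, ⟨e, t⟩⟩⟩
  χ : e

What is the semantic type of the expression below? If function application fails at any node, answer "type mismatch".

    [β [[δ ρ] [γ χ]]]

At [δ ρ], ρ : ⟨e, e⟩ takes δ : e, giving e.
At [γ χ], γ : ⟨e, ⟨e, ⟨e, t⟩⟩⟩ takes χ : e, giving ⟨e, ⟨e, t⟩⟩.
At [[δ ρ] [γ χ]], [γ χ] : ⟨e, ⟨e, t⟩⟩ takes [δ ρ] : e, giving ⟨e, t⟩.
At [β [[δ ρ] [γ χ]]], β : ⟨⟨e, t⟩, ⟨t, e⟩⟩ takes [[δ ρ] [γ χ]] : ⟨e, t⟩, giving ⟨t, e⟩.

⟨t, e⟩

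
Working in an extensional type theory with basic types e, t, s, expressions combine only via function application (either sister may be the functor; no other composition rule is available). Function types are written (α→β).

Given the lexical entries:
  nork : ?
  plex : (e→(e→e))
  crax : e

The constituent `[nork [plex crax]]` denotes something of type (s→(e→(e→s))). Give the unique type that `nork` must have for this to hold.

((e→e)→(s→(e→(e→s))))

At [nork [plex crax]] (required: (s→(e→(e→s)))): [plex crax] is (e→e), which is not a function with range (s→(e→(e→s))); hence nork is the functor — type ((e→e)→(s→(e→(e→s)))).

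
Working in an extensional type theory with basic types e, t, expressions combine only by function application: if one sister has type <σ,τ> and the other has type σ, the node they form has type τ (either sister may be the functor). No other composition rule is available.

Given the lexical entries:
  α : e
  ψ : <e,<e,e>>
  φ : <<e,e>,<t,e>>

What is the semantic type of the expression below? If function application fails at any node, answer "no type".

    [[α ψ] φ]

<t,e>

[α ψ] — ψ of type <e,<e,e>> combines with α of type e: type <e,e>.
[[α ψ] φ] — φ of type <<e,e>,<t,e>> combines with [α ψ] of type <e,e>: type <t,e>.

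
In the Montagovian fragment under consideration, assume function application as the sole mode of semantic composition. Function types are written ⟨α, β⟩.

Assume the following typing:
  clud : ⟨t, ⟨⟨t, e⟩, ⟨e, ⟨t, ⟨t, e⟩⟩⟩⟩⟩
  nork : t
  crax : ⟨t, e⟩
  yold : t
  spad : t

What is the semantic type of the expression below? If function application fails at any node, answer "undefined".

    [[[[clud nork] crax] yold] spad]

undefined

[clud nork]: ⟨t, ⟨⟨t, e⟩, ⟨e, ⟨t, ⟨t, e⟩⟩⟩⟩⟩ applied to t yields ⟨⟨t, e⟩, ⟨e, ⟨t, ⟨t, e⟩⟩⟩⟩.
[[clud nork] crax]: ⟨⟨t, e⟩, ⟨e, ⟨t, ⟨t, e⟩⟩⟩⟩ applied to ⟨t, e⟩ yields ⟨e, ⟨t, ⟨t, e⟩⟩⟩.
[[[clud nork] crax] yold]: ⟨e, ⟨t, ⟨t, e⟩⟩⟩ and t cannot combine by function application — type clash.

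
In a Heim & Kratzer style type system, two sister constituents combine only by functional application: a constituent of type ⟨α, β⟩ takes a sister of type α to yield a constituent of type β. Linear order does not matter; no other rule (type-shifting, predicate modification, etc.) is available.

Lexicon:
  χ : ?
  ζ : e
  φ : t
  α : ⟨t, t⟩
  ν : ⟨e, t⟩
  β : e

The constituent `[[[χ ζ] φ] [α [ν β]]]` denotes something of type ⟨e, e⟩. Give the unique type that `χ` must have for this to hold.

For [[[χ ζ] φ] [α [ν β]]] to have type ⟨e, e⟩ with [α [ν β]] of type t, [[χ ζ] φ] must be the function: [[χ ζ] φ] : ⟨t, ⟨e, e⟩⟩.
For [[χ ζ] φ] to have type ⟨t, ⟨e, e⟩⟩ with φ of type t, [χ ζ] must be the function: [χ ζ] : ⟨t, ⟨t, ⟨e, e⟩⟩⟩.
For [χ ζ] to have type ⟨t, ⟨t, ⟨e, e⟩⟩⟩ with ζ of type e, χ must be the function: χ : ⟨e, ⟨t, ⟨t, ⟨e, e⟩⟩⟩⟩.

⟨e, ⟨t, ⟨t, ⟨e, e⟩⟩⟩⟩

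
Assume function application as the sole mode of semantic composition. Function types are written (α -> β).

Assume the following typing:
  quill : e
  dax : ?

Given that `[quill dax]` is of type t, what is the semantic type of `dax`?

At [quill dax] (required: t): quill is e, which is not a function with range t; hence dax is the functor — type (e -> t).

(e -> t)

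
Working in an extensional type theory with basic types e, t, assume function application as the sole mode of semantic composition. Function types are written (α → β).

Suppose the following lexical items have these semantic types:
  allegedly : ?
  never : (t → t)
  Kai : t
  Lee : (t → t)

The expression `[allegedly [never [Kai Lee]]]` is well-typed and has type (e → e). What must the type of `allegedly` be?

(t → (e → e))

[allegedly [never [Kai Lee]]] must have type (e → e). The sister [never [Kai Lee]] has type t; that is not a function onto (e → e), so allegedly must be the functor, of type (t → (e → e)).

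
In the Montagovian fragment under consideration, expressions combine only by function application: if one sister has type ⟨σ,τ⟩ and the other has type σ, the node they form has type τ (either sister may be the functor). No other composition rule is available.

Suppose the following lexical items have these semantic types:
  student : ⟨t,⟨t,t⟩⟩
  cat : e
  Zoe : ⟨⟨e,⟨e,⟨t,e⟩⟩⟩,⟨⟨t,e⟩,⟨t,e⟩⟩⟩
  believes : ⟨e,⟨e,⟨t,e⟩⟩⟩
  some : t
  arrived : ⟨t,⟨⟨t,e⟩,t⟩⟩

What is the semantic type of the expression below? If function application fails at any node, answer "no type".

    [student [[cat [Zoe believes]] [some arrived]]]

no type

[Zoe believes] — Zoe of type ⟨⟨e,⟨e,⟨t,e⟩⟩⟩,⟨⟨t,e⟩,⟨t,e⟩⟩⟩ combines with believes of type ⟨e,⟨e,⟨t,e⟩⟩⟩: type ⟨⟨t,e⟩,⟨t,e⟩⟩.
At [cat [Zoe believes]]: neither e nor ⟨⟨t,e⟩,⟨t,e⟩⟩ can take the other as argument; the node is ill-typed.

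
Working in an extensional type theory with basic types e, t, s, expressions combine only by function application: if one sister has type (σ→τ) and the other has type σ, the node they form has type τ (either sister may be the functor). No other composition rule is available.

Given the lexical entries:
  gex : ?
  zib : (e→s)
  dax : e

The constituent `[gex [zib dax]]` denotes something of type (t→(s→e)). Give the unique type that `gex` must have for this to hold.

[gex [zib dax]] is required to be (t→(s→e)). [zib dax] : s cannot yield (t→(s→e)) as functor, so gex : (s→(t→(s→e))).

(s→(t→(s→e)))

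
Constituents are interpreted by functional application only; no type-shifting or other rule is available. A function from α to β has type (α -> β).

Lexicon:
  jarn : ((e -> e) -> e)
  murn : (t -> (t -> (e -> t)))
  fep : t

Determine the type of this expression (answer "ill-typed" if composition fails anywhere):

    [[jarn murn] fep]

ill-typed

[jarn murn]: ((e -> e) -> e) and (t -> (t -> (e -> t))) cannot combine by function application — type clash.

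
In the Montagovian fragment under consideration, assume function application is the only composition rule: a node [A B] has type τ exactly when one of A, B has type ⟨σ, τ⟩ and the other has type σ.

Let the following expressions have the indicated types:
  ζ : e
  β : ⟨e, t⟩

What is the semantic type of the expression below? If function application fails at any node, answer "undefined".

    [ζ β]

t

At [ζ β], β : ⟨e, t⟩ takes ζ : e, giving t.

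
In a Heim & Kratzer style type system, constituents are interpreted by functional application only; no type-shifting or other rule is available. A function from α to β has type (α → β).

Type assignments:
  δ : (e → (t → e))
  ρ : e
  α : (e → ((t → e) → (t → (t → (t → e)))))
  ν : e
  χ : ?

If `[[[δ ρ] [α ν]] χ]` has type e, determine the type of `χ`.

For [[[δ ρ] [α ν]] χ] to have type e with [[δ ρ] [α ν]] of type (t → (t → (t → e))), χ must be the function: χ : ((t → (t → (t → e))) → e).

((t → (t → (t → e))) → e)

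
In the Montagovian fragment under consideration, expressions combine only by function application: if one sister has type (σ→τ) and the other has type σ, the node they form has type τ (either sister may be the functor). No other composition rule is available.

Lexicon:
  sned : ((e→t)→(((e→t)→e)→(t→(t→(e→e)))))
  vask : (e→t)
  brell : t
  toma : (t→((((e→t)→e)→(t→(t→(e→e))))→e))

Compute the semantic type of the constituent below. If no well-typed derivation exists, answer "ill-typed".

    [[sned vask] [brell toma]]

e

[sned vask]: sned is ((e→t)→(((e→t)→e)→(t→(t→(e→e))))), vask is (e→t); result (((e→t)→e)→(t→(t→(e→e)))).
[brell toma]: toma is (t→((((e→t)→e)→(t→(t→(e→e))))→e)), brell is t; result ((((e→t)→e)→(t→(t→(e→e))))→e).
[[sned vask] [brell toma]]: [brell toma] is ((((e→t)→e)→(t→(t→(e→e))))→e), [sned vask] is (((e→t)→e)→(t→(t→(e→e)))); result e.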